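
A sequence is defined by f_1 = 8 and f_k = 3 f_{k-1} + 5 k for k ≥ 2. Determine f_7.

f_2 = 3*8 + 10 = 34
f_3 = 3*34 + 15 = 117
f_4 = 3*117 + 20 = 371
f_5 = 3*371 + 25 = 1138
f_6 = 3*1138 + 30 = 3444
f_7 = 3*3444 + 35 = 10367

10367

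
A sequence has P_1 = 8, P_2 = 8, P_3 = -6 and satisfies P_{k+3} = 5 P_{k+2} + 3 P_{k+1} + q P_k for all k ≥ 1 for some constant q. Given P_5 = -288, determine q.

-5

P_4 = -6 + 8q
P_5 = -48 + 48q
So -48 + 48q = -288, giving q = -5.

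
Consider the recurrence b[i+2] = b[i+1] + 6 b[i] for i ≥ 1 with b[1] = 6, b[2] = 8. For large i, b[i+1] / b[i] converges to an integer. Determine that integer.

The characteristic equation is r^2 - r - 6 = 0, which factors as (r - 3)(r + 2) = 0.
So the roots are 3 and -2. Since |3| > |-2| and the coefficient of 3^i is non-zero, the ratio tends to 3.

3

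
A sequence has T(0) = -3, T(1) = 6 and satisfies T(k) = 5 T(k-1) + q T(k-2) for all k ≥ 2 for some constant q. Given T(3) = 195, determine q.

-5

T(2) = 30 - 3q
T(3) = 150 - 9q
So 150 - 9q = 195, giving q = -5.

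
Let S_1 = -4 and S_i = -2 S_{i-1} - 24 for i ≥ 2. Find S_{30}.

-2147483656

The fixed point is -24/(1 + 2) = -8, so S_i + 8 = -2(S_{i-1} + 8).
Hence S_i = 4·(-2)^{i-1} - 8.
S_{30} = 4·(-2)^{29} - 8 = 4·-536870912 - 8 = -2147483656.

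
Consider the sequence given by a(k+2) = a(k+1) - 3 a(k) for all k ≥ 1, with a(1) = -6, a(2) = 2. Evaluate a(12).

a(3) = 2 - 3(-6) = 20
a(4) = 20 - 3(2) = 14
a(5) = 14 - 3(20) = -46
a(6) = (-46) - 3(14) = -88
a(7) = (-88) - 3(-46) = 50
a(8) = 50 - 3(-88) = 314
a(9) = 314 - 3(50) = 164
a(10) = 164 - 3(314) = -778
a(11) = (-778) - 3(164) = -1270
a(12) = (-1270) - 3(-778) = 1064

1064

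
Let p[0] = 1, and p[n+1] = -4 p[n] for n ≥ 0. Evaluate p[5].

p[1] = -4*1 = -4
p[2] = -4*(-4) = 16
p[3] = -4*16 = -64
p[4] = -4*(-64) = 256
p[5] = -4*256 = -1024

-1024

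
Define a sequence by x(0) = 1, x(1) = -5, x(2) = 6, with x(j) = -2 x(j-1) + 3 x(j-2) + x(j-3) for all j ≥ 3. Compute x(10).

x(3) = -2*6 + 3*(-5) + 1 = -26
x(4) = -2*(-26) + 3*6 + (-5) = 65
x(5) = -2*65 + 3*(-26) + 6 = -202
x(6) = -2*(-202) + 3*65 + (-26) = 573
x(7) = -2*573 + 3*(-202) + 65 = -1687
x(8) = -2*(-1687) + 3*573 + (-202) = 4891
x(9) = -2*4891 + 3*(-1687) + 573 = -14270
x(10) = -2*(-14270) + 3*4891 + (-1687) = 41526

41526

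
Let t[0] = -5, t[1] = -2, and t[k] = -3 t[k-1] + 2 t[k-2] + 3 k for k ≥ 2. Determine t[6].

t[2] = -3·(-2) + 2·(-5) + 6 = 2
t[3] = -3·2 + 2·(-2) + 9 = -1
t[4] = -3·(-1) + 2·2 + 12 = 19
t[5] = -3·19 + 2·(-1) + 15 = -44
t[6] = -3·(-44) + 2·19 + 18 = 188

188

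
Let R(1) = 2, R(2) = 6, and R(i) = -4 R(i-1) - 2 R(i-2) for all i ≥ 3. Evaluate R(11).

R(3) = -4·6 - 2·2 = -28
R(4) = -4·(-28) - 2·6 = 100
R(5) = -4·100 - 2·(-28) = -344
R(6) = -4·(-344) - 2·100 = 1176
R(7) = -4·1176 - 2·(-344) = -4016
R(8) = -4·(-4016) - 2·1176 = 13712
R(9) = -4·13712 - 2·(-4016) = -46816
R(10) = -4·(-46816) - 2·13712 = 159840
R(11) = -4·159840 - 2·(-46816) = -545728

-545728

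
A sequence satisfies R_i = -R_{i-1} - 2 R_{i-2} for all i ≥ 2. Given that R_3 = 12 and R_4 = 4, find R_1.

-2

Rearranging, R_{i-2} = (R_i + R_{i-1}) / -2.
R_2 = (4 + 12) / -2 = 16/-2 = -8
R_1 = (12 + (-8)) / -2 = 4/-2 = -2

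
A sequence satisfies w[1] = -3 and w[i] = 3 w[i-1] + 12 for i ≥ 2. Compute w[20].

3486784395

The fixed point is 12/(1 - 3) = -6, so w[i] + 6 = 3(w[i-1] + 6).
Hence w[i] = 3·3^{i-1} - 6.
w[20] = 3·3^{19} - 6 = 3·1162261467 - 6 = 3486784395.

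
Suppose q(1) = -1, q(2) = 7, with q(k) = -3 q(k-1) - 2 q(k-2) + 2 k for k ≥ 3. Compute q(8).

541

q(3) = -3*7 - 2*(-1) + 6 = -13
q(4) = -3*(-13) - 2*7 + 8 = 33
q(5) = -3*33 - 2*(-13) + 10 = -63
q(6) = -3*(-63) - 2*33 + 12 = 135
q(7) = -3*135 - 2*(-63) + 14 = -265
q(8) = -3*(-265) - 2*135 + 16 = 541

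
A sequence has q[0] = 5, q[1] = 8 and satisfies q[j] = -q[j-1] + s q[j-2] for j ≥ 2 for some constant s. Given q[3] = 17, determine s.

3

q[2] = -8 + 5s
q[3] = 8 + 3s
So 8 + 3s = 17, giving s = 3.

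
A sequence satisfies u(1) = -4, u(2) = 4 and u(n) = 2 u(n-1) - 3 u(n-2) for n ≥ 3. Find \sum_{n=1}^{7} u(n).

-220

u(3) = 2(4) - 3(-4) = 20
u(4) = 2(20) - 3(4) = 28
u(5) = 2(28) - 3(20) = -4
u(6) = 2(-4) - 3(28) = -92
u(7) = 2(-92) - 3(-4) = -172
Sum = (-4) + 4 + 20 + 28 + (-4) + (-92) + (-172) = -220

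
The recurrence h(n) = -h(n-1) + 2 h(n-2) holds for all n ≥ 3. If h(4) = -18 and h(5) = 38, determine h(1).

3

Rearranging, h(n-2) = (h(n) + h(n-1)) / 2.
h(3) = (38 + (-18)) / 2 = 20/2 = 10
h(2) = (-18 + 10) / 2 = -8/2 = -4
h(1) = (10 + (-4)) / 2 = 6/2 = 3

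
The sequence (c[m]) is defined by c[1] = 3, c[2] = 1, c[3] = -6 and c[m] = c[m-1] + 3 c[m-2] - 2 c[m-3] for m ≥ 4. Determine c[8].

c[4] = (-6) + 3*1 - 2*3 = -9
c[5] = (-9) + 3*(-6) - 2*1 = -29
c[6] = (-29) + 3*(-9) - 2*(-6) = -44
c[7] = (-44) + 3*(-29) - 2*(-9) = -113
c[8] = (-113) + 3*(-44) - 2*(-29) = -187

-187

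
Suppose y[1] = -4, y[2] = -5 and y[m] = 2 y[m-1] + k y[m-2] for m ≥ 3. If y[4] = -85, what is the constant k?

5

y[3] = -10 - 4k
y[4] = -20 - 13k
So -20 - 13k = -85, giving k = 5.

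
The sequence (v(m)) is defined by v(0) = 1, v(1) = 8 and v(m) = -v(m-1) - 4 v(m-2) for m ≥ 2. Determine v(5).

12

v(2) = -8 - 4*1 = -12
v(3) = -(-12) - 4*8 = -20
v(4) = -(-20) - 4*(-12) = 68
v(5) = -68 - 4*(-20) = 12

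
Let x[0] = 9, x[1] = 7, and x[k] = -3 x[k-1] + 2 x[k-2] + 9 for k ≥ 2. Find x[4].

6

x[2] = -3*7 + 2*9 + 9 = 6
x[3] = -3*6 + 2*7 + 9 = 5
x[4] = -3*5 + 2*6 + 9 = 6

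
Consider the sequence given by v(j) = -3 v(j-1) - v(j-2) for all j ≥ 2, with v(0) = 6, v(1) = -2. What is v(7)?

110

v(2) = -3·(-2) - 6 = 0
v(3) = -3·0 - (-2) = 2
v(4) = -3·2 - 0 = -6
v(5) = -3·(-6) - 2 = 16
v(6) = -3·16 - (-6) = -42
v(7) = -3·(-42) - 16 = 110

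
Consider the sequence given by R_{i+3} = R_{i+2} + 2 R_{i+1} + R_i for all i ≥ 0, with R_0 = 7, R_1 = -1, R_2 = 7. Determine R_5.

R_3 = 7 + 2(-1) + 7 = 12
R_4 = 12 + 2(7) + (-1) = 25
R_5 = 25 + 2(12) + 7 = 56

56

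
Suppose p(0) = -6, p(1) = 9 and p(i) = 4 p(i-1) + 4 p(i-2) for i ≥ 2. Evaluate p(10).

4905984

p(2) = 4·9 + 4·(-6) = 12
p(3) = 4·12 + 4·9 = 84
p(4) = 4·84 + 4·12 = 384
p(5) = 4·384 + 4·84 = 1872
p(6) = 4·1872 + 4·384 = 9024
p(7) = 4·9024 + 4·1872 = 43584
p(8) = 4·43584 + 4·9024 = 210432
p(9) = 4·210432 + 4·43584 = 1016064
p(10) = 4·1016064 + 4·210432 = 4905984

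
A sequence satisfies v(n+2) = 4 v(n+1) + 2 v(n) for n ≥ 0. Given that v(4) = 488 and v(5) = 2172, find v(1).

Rearranging, v(n-2) = (v(n) - 4 v(n-1)) / 2.
v(3) = (2172 - 4(488)) / 2 = 220/2 = 110
v(2) = (488 - 4(110)) / 2 = 48/2 = 24
v(1) = (110 - 4(24)) / 2 = 14/2 = 7

7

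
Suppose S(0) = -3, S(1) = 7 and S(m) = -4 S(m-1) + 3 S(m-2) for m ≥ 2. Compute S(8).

S(2) = -4(7) + 3(-3) = -37
S(3) = -4(-37) + 3(7) = 169
S(4) = -4(169) + 3(-37) = -787
S(5) = -4(-787) + 3(169) = 3655
S(6) = -4(3655) + 3(-787) = -16981
S(7) = -4(-16981) + 3(3655) = 78889
S(8) = -4(78889) + 3(-16981) = -366499

-366499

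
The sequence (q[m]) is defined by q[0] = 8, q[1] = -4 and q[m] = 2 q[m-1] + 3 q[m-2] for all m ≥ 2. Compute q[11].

177140

q[2] = 2*(-4) + 3*8 = 16
q[3] = 2*16 + 3*(-4) = 20
q[4] = 2*20 + 3*16 = 88
q[5] = 2*88 + 3*20 = 236
q[6] = 2*236 + 3*88 = 736
q[7] = 2*736 + 3*236 = 2180
q[8] = 2*2180 + 3*736 = 6568
q[9] = 2*6568 + 3*2180 = 19676
q[10] = 2*19676 + 3*6568 = 59056
q[11] = 2*59056 + 3*19676 = 177140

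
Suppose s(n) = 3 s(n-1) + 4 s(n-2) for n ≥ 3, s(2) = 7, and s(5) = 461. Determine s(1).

Let s(1) = z.
s(3) = 21 + 4z
s(4) = 91 + 12z
s(5) = 357 + 52z
So 357 + 52z = 461, giving z = 2.

2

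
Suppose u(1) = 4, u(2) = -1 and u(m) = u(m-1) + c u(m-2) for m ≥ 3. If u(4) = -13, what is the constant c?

u(3) = -1 + 4c
u(4) = -1 + 3c
So -1 + 3c = -13, giving c = -4.

-4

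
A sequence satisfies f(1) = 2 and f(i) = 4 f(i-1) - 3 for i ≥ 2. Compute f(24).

70368744177665

The fixed point is -3/(1 - 4) = 1, so f(i) - 1 = 4(f(i-1) - 1).
Hence f(i) = 1·4^{i-1} + 1.
f(24) = 1·4^{23} + 1 = 1·70368744177664 + 1 = 70368744177665.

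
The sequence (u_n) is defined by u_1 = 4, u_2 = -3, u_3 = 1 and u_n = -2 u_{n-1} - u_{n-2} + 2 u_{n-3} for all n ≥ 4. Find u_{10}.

-365

u_4 = -2(1) - (-3) + 2(4) = 9
u_5 = -2(9) - 1 + 2(-3) = -25
u_6 = -2(-25) - 9 + 2(1) = 43
u_7 = -2(43) - (-25) + 2(9) = -43
u_8 = -2(-43) - 43 + 2(-25) = -7
u_9 = -2(-7) - (-43) + 2(43) = 143
u_{10} = -2(143) - (-7) + 2(-43) = -365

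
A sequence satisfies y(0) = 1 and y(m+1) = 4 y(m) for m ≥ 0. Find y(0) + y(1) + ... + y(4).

y(1) = 4·1 = 4
y(2) = 4·4 = 16
y(3) = 4·16 = 64
y(4) = 4·64 = 256
Sum = 1 + 4 + 16 + 64 + 256 = 341

341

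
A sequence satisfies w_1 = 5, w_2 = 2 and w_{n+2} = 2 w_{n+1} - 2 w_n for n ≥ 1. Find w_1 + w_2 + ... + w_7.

-19

w_3 = 2·2 - 2·5 = -6
w_4 = 2·(-6) - 2·2 = -16
w_5 = 2·(-16) - 2·(-6) = -20
w_6 = 2·(-20) - 2·(-16) = -8
w_7 = 2·(-8) - 2·(-20) = 24
Sum = 5 + 2 + (-6) + (-16) + (-20) + (-8) + 24 = -19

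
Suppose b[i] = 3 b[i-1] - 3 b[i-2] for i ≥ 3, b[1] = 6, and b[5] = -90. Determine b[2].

2

Let b[2] = v.
b[3] = -18 + 3v
b[4] = -54 + 6v
b[5] = -108 + 9v
So -108 + 9v = -90, giving v = 2.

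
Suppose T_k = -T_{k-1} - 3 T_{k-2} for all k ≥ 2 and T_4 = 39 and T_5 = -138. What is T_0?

Rearranging, T_{k-2} = (T_k + T_{k-1}) / -3.
T_3 = (-138 + 39) / -3 = -99/-3 = 33
T_2 = (39 + 33) / -3 = 72/-3 = -24
T_1 = (33 + (-24)) / -3 = 9/-3 = -3
T_0 = (-24 + (-3)) / -3 = -27/-3 = 9

9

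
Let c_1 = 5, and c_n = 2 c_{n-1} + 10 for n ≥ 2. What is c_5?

230

c_2 = 2*5 + 10 = 20
c_3 = 2*20 + 10 = 50
c_4 = 2*50 + 10 = 110
c_5 = 2*110 + 10 = 230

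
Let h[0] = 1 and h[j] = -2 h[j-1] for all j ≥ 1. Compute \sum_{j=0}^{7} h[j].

-85

h[1] = -2*1 = -2
h[2] = -2*(-2) = 4
h[3] = -2*4 = -8
h[4] = -2*(-8) = 16
h[5] = -2*16 = -32
h[6] = -2*(-32) = 64
h[7] = -2*64 = -128
Sum = 1 + (-2) + 4 + (-8) + 16 + (-32) + 64 + (-128) = -85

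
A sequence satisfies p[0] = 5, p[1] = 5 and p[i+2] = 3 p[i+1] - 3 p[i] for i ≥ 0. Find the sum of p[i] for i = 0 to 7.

p[2] = 3*5 - 3*5 = 0
p[3] = 3*0 - 3*5 = -15
p[4] = 3*(-15) - 3*0 = -45
p[5] = 3*(-45) - 3*(-15) = -90
p[6] = 3*(-90) - 3*(-45) = -135
p[7] = 3*(-135) - 3*(-90) = -135
Sum = 5 + 5 + 0 + (-15) + (-45) + (-90) + (-135) + (-135) = -410

-410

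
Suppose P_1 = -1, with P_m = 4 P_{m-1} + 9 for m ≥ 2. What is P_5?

P_2 = 4·(-1) + 9 = 5
P_3 = 4·5 + 9 = 29
P_4 = 4·29 + 9 = 125
P_5 = 4·125 + 9 = 509

509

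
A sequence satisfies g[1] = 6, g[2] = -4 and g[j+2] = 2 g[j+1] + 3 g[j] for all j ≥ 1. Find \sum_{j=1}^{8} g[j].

g[3] = 2·(-4) + 3·6 = 10
g[4] = 2·10 + 3·(-4) = 8
g[5] = 2·8 + 3·10 = 46
g[6] = 2·46 + 3·8 = 116
g[7] = 2·116 + 3·46 = 370
g[8] = 2·370 + 3·116 = 1088
Sum = 6 + (-4) + 10 + 8 + 46 + 116 + 370 + 1088 = 1640

1640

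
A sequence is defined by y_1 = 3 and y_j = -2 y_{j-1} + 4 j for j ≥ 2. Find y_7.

y_2 = -2·3 + 8 = 2
y_3 = -2·2 + 12 = 8
y_4 = -2·8 + 16 = 0
y_5 = -2·0 + 20 = 20
y_6 = -2·20 + 24 = -16
y_7 = -2·(-16) + 28 = 60

60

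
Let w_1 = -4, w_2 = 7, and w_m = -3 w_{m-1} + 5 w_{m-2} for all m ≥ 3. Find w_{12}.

15377543

w_3 = -3*7 + 5*(-4) = -41
w_4 = -3*(-41) + 5*7 = 158
w_5 = -3*158 + 5*(-41) = -679
w_6 = -3*(-679) + 5*158 = 2827
w_7 = -3*2827 + 5*(-679) = -11876
w_8 = -3*(-11876) + 5*2827 = 49763
w_9 = -3*49763 + 5*(-11876) = -208669
w_{10} = -3*(-208669) + 5*49763 = 874822
w_{11} = -3*874822 + 5*(-208669) = -3667811
w_{12} = -3*(-3667811) + 5*874822 = 15377543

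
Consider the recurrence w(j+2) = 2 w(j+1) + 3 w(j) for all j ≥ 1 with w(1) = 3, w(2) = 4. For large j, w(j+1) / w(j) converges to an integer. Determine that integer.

The characteristic equation is r^2 - 2r - 3 = 0, which factors as (r - 3)(r + 1) = 0.
So the roots are 3 and -1. Since |3| > |-1| and the coefficient of 3^j is non-zero, the ratio tends to 3.

3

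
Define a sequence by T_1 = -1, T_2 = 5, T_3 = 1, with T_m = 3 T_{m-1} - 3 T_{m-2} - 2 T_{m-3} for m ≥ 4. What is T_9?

T_4 = 3(1) - 3(5) - 2(-1) = -10
T_5 = 3(-10) - 3(1) - 2(5) = -43
T_6 = 3(-43) - 3(-10) - 2(1) = -101
T_7 = 3(-101) - 3(-43) - 2(-10) = -154
T_8 = 3(-154) - 3(-101) - 2(-43) = -73
T_9 = 3(-73) - 3(-154) - 2(-101) = 445

445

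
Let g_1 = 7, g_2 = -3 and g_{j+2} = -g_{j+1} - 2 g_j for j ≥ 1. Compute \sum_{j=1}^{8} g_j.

g_3 = -(-3) - 2(7) = -11
g_4 = -(-11) - 2(-3) = 17
g_5 = -17 - 2(-11) = 5
g_6 = -5 - 2(17) = -39
g_7 = -(-39) - 2(5) = 29
g_8 = -29 - 2(-39) = 49
Sum = 7 + (-3) + (-11) + 17 + 5 + (-39) + 29 + 49 = 54

54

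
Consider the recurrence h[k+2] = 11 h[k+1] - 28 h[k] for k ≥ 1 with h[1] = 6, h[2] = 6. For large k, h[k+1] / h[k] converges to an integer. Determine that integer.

7

The characteristic equation is r^2 - 11r + 28 = 0, which factors as (r - 7)(r - 4) = 0.
So the roots are 7 and 4. Since |7| > |4| and the coefficient of 7^k is non-zero, the ratio tends to 7.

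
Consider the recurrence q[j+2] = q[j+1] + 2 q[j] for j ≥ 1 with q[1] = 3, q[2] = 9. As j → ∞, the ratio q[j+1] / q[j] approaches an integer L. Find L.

The characteristic equation is r^2 - r - 2 = 0, which factors as (r - 2)(r + 1) = 0.
So the roots are 2 and -1. Since |2| > |-1| and the coefficient of 2^j is non-zero, the ratio tends to 2.

2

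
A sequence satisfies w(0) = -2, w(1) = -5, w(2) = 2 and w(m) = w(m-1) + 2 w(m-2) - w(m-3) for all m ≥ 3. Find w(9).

w(3) = 2 + 2(-5) - (-2) = -6
w(4) = (-6) + 2(2) - (-5) = 3
w(5) = 3 + 2(-6) - 2 = -11
w(6) = (-11) + 2(3) - (-6) = 1
w(7) = 1 + 2(-11) - 3 = -24
w(8) = (-24) + 2(1) - (-11) = -11
w(9) = (-11) + 2(-24) - 1 = -60

-60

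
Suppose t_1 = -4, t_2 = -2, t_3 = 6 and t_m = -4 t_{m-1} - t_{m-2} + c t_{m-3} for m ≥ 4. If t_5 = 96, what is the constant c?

1

t_4 = -22 - 4c
t_5 = 82 + 14c
So 82 + 14c = 96, giving c = 1.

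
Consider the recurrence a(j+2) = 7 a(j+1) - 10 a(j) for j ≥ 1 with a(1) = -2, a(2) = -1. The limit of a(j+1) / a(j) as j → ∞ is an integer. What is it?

The characteristic equation is r^2 - 7r + 10 = 0, which factors as (r - 5)(r - 2) = 0.
So the roots are 5 and 2. Since |5| > |2| and the coefficient of 5^j is non-zero, the ratio tends to 5.

5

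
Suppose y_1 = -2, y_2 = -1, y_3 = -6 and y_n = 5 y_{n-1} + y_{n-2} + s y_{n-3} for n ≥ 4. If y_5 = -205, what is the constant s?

4

y_4 = -31 - 2s
y_5 = -161 - 11s
So -161 - 11s = -205, giving s = 4.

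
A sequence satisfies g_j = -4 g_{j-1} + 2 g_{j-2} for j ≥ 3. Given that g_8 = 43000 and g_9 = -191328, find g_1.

2

Rearranging, g_{j-2} = (g_j + 4 g_{j-1}) / 2.
g_7 = (-191328 + 4·43000) / 2 = -19328/2 = -9664
g_6 = (43000 + 4·(-9664)) / 2 = 4344/2 = 2172
g_5 = (-9664 + 4·2172) / 2 = -976/2 = -488
g_4 = (2172 + 4·(-488)) / 2 = 220/2 = 110
g_3 = (-488 + 4·110) / 2 = -48/2 = -24
g_2 = (110 + 4·(-24)) / 2 = 14/2 = 7
g_1 = (-24 + 4·7) / 2 = 4/2 = 2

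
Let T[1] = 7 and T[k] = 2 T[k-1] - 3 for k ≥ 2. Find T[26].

The fixed point is -3/(1 - 2) = 3, so T[k] - 3 = 2(T[k-1] - 3).
Hence T[k] = 4·2^{k-1} + 3.
T[26] = 4·2^{25} + 3 = 4·33554432 + 3 = 134217731.

134217731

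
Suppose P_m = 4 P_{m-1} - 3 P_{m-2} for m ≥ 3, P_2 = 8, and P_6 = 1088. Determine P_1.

Let P_1 = y.
P_3 = 32 - 3y
P_4 = 104 - 12y
P_5 = 320 - 39y
P_6 = 968 - 120y
So 968 - 120y = 1088, giving y = -1.

-1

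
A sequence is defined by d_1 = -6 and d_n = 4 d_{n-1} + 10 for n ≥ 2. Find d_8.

d_2 = 4·(-6) + 10 = -14
d_3 = 4·(-14) + 10 = -46
d_4 = 4·(-46) + 10 = -174
d_5 = 4·(-174) + 10 = -686
d_6 = 4·(-686) + 10 = -2734
d_7 = 4·(-2734) + 10 = -10926
d_8 = 4·(-10926) + 10 = -43694

-43694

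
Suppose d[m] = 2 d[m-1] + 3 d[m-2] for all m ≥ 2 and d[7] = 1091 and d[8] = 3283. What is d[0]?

3

Rearranging, d[m-2] = (d[m] - 2 d[m-1]) / 3.
d[6] = (3283 - 2*1091) / 3 = 1101/3 = 367
d[5] = (1091 - 2*367) / 3 = 357/3 = 119
d[4] = (367 - 2*119) / 3 = 129/3 = 43
d[3] = (119 - 2*43) / 3 = 33/3 = 11
d[2] = (43 - 2*11) / 3 = 21/3 = 7
d[1] = (11 - 2*7) / 3 = -3/3 = -1
d[0] = (7 - 2*(-1)) / 3 = 9/3 = 3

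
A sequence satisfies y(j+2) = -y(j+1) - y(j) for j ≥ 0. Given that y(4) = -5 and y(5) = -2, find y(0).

7

Rearranging, y(j-2) = -(y(j) + y(j-1)).
y(3) = -(-2 + (-5)) = 7
y(2) = -(-5 + 7) = -2
y(1) = -(7 + (-2)) = -5
y(0) = -(-2 + (-5)) = 7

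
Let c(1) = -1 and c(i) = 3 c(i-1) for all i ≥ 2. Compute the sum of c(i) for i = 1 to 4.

-40

c(2) = 3(-1) = -3
c(3) = 3(-3) = -9
c(4) = 3(-9) = -27
Sum = (-1) + (-3) + (-9) + (-27) = -40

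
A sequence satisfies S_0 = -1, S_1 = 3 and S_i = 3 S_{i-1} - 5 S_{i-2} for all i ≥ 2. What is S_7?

S_2 = 3·3 - 5·(-1) = 14
S_3 = 3·14 - 5·3 = 27
S_4 = 3·27 - 5·14 = 11
S_5 = 3·11 - 5·27 = -102
S_6 = 3·(-102) - 5·11 = -361
S_7 = 3·(-361) - 5·(-102) = -573

-573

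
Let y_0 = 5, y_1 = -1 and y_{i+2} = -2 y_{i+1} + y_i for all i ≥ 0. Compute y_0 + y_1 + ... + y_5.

y_2 = -2·(-1) + 5 = 7
y_3 = -2·7 + (-1) = -15
y_4 = -2·(-15) + 7 = 37
y_5 = -2·37 + (-15) = -89
Sum = 5 + (-1) + 7 + (-15) + 37 + (-89) = -56

-56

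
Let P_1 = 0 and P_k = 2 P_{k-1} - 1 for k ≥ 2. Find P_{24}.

The fixed point is -1/(1 - 2) = 1, so P_k - 1 = 2(P_{k-1} - 1).
Hence P_k = -1·2^{k-1} + 1.
P_{24} = -1·2^{23} + 1 = -1·8388608 + 1 = -8388607.

-8388607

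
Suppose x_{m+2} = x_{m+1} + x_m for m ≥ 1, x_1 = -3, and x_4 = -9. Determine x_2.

Let x_2 = y.
x_3 = -3 + y
x_4 = -3 + 2y
So -3 + 2y = -9, giving y = -3.

-3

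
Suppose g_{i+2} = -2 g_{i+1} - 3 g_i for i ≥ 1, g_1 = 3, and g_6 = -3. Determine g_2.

-3

Let g_2 = z.
g_3 = -9 - 2z
g_4 = 18 + z
g_5 = -9 + 4z
g_6 = -36 - 11z
So -36 - 11z = -3, giving z = -3.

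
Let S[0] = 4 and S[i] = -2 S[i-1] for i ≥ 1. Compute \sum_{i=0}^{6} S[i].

S[1] = -2(4) = -8
S[2] = -2(-8) = 16
S[3] = -2(16) = -32
S[4] = -2(-32) = 64
S[5] = -2(64) = -128
S[6] = -2(-128) = 256
Sum = 4 + (-8) + 16 + (-32) + 64 + (-128) + 256 = 172

172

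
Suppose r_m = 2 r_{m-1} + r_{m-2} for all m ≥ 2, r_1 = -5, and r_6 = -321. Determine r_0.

Let r_0 = v.
r_2 = -10 + v
r_3 = -25 + 2v
r_4 = -60 + 5v
r_5 = -145 + 12v
r_6 = -350 + 29v
So -350 + 29v = -321, giving v = 1.

1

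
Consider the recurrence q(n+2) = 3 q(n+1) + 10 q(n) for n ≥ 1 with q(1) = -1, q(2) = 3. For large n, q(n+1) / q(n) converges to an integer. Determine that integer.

5

The characteristic equation is r^2 - 3r - 10 = 0, which factors as (r - 5)(r + 2) = 0.
So the roots are 5 and -2. Since |5| > |-2| and the coefficient of 5^n is non-zero, the ratio tends to 5.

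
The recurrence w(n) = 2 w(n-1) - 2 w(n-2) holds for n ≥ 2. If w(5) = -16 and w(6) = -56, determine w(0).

Rearranging, w(n-2) = (w(n) - 2 w(n-1)) / -2.
w(4) = (-56 - 2·(-16)) / -2 = -24/-2 = 12
w(3) = (-16 - 2·12) / -2 = -40/-2 = 20
w(2) = (12 - 2·20) / -2 = -28/-2 = 14
w(1) = (20 - 2·14) / -2 = -8/-2 = 4
w(0) = (14 - 2·4) / -2 = 6/-2 = -3

-3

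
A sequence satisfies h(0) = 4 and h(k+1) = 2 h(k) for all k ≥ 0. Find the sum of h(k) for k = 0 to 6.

508

h(1) = 2(4) = 8
h(2) = 2(8) = 16
h(3) = 2(16) = 32
h(4) = 2(32) = 64
h(5) = 2(64) = 128
h(6) = 2(128) = 256
Sum = 4 + 8 + 16 + 32 + 64 + 128 + 256 = 508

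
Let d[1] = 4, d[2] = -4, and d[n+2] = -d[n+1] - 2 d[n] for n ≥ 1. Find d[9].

-68

d[3] = -(-4) - 2(4) = -4
d[4] = -(-4) - 2(-4) = 12
d[5] = -12 - 2(-4) = -4
d[6] = -(-4) - 2(12) = -20
d[7] = -(-20) - 2(-4) = 28
d[8] = -28 - 2(-20) = 12
d[9] = -12 - 2(28) = -68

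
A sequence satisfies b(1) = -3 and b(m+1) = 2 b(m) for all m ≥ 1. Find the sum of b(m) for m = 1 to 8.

-765

b(2) = 2*(-3) = -6
b(3) = 2*(-6) = -12
b(4) = 2*(-12) = -24
b(5) = 2*(-24) = -48
b(6) = 2*(-48) = -96
b(7) = 2*(-96) = -192
b(8) = 2*(-192) = -384
Sum = (-3) + (-6) + (-12) + (-24) + (-48) + (-96) + (-192) + (-384) = -765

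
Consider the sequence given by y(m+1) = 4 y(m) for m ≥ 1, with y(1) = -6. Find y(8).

y(2) = 4(-6) = -24
y(3) = 4(-24) = -96
y(4) = 4(-96) = -384
y(5) = 4(-384) = -1536
y(6) = 4(-1536) = -6144
y(7) = 4(-6144) = -24576
y(8) = 4(-24576) = -98304

-98304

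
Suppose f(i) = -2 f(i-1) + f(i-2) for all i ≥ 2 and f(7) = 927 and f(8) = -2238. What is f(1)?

3

Rearranging, f(i-2) = f(i) + 2 f(i-1).
f(6) = -2238 + 2(927) = -384
f(5) = 927 + 2(-384) = 159
f(4) = -384 + 2(159) = -66
f(3) = 159 + 2(-66) = 27
f(2) = -66 + 2(27) = -12
f(1) = 27 + 2(-12) = 3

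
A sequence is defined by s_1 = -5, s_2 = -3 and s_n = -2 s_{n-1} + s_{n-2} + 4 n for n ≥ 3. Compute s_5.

s_3 = -2(-3) + (-5) + 12 = 13
s_4 = -2(13) + (-3) + 16 = -13
s_5 = -2(-13) + 13 + 20 = 59

59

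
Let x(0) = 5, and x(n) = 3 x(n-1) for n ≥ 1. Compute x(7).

x(1) = 3·5 = 15
x(2) = 3·15 = 45
x(3) = 3·45 = 135
x(4) = 3·135 = 405
x(5) = 3·405 = 1215
x(6) = 3·1215 = 3645
x(7) = 3·3645 = 10935

10935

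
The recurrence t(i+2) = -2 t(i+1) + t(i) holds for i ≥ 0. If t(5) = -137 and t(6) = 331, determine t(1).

-1

Rearranging, t(i-2) = t(i) + 2 t(i-1).
t(4) = 331 + 2*(-137) = 57
t(3) = -137 + 2*57 = -23
t(2) = 57 + 2*(-23) = 11
t(1) = -23 + 2*11 = -1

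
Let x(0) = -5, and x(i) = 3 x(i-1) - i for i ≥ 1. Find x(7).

x(1) = 3·(-5) - 1 = -16
x(2) = 3·(-16) - 2 = -50
x(3) = 3·(-50) - 3 = -153
x(4) = 3·(-153) - 4 = -463
x(5) = 3·(-463) - 5 = -1394
x(6) = 3·(-1394) - 6 = -4188
x(7) = 3·(-4188) - 7 = -12571

-12571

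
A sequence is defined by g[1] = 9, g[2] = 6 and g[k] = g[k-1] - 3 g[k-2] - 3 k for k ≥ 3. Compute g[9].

g[3] = 6 - 3·9 - 9 = -30
g[4] = (-30) - 3·6 - 12 = -60
g[5] = (-60) - 3·(-30) - 15 = 15
g[6] = 15 - 3·(-60) - 18 = 177
g[7] = 177 - 3·15 - 21 = 111
g[8] = 111 - 3·177 - 24 = -444
g[9] = (-444) - 3·111 - 27 = -804

-804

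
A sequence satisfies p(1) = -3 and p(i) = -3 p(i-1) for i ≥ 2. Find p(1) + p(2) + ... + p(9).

-14763

p(2) = -3·(-3) = 9
p(3) = -3·9 = -27
p(4) = -3·(-27) = 81
p(5) = -3·81 = -243
p(6) = -3·(-243) = 729
p(7) = -3·729 = -2187
p(8) = -3·(-2187) = 6561
p(9) = -3·6561 = -19683
Sum = (-3) + 9 + (-27) + 81 + (-243) + 729 + (-2187) + 6561 + (-19683) = -14763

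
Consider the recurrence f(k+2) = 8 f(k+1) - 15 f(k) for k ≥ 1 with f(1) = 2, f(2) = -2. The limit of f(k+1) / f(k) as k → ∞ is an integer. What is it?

5

The characteristic equation is r^2 - 8r + 15 = 0, which factors as (r - 5)(r - 3) = 0.
So the roots are 5 and 3. Since |5| > |3| and the coefficient of 5^k is non-zero, the ratio tends to 5.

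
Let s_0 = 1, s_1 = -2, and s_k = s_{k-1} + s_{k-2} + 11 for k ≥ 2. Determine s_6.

121

s_2 = (-2) + 1 + 11 = 10
s_3 = 10 + (-2) + 11 = 19
s_4 = 19 + 10 + 11 = 40
s_5 = 40 + 19 + 11 = 70
s_6 = 70 + 40 + 11 = 121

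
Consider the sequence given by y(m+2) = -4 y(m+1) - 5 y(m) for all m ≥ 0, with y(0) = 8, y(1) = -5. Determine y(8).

-520

y(2) = -4·(-5) - 5·8 = -20
y(3) = -4·(-20) - 5·(-5) = 105
y(4) = -4·105 - 5·(-20) = -320
y(5) = -4·(-320) - 5·105 = 755
y(6) = -4·755 - 5·(-320) = -1420
y(7) = -4·(-1420) - 5·755 = 1905
y(8) = -4·1905 - 5·(-1420) = -520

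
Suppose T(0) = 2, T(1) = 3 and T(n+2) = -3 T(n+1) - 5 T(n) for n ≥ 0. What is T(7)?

T(2) = -3·3 - 5·2 = -19
T(3) = -3·(-19) - 5·3 = 42
T(4) = -3·42 - 5·(-19) = -31
T(5) = -3·(-31) - 5·42 = -117
T(6) = -3·(-117) - 5·(-31) = 506
T(7) = -3·506 - 5·(-117) = -933

-933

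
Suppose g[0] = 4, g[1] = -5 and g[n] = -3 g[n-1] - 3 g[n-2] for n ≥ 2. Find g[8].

-81

g[2] = -3(-5) - 3(4) = 3
g[3] = -3(3) - 3(-5) = 6
g[4] = -3(6) - 3(3) = -27
g[5] = -3(-27) - 3(6) = 63
g[6] = -3(63) - 3(-27) = -108
g[7] = -3(-108) - 3(63) = 135
g[8] = -3(135) - 3(-108) = -81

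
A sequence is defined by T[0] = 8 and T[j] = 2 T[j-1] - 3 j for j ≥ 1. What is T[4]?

T[1] = 2*8 - 3 = 13
T[2] = 2*13 - 6 = 20
T[3] = 2*20 - 9 = 31
T[4] = 2*31 - 12 = 50

50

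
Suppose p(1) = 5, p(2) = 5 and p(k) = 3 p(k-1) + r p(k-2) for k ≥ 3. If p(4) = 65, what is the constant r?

p(3) = 15 + 5r
p(4) = 45 + 20r
So 45 + 20r = 65, giving r = 1.

1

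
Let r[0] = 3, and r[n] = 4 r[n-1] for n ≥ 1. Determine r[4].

r[1] = 4*3 = 12
r[2] = 4*12 = 48
r[3] = 4*48 = 192
r[4] = 4*192 = 768

768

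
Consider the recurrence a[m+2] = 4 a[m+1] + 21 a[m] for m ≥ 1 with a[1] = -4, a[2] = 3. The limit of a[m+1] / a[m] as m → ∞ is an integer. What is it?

7

The characteristic equation is r^2 - 4r - 21 = 0, which factors as (r - 7)(r + 3) = 0.
So the roots are 7 and -3. Since |7| > |-3| and the coefficient of 7^m is non-zero, the ratio tends to 7.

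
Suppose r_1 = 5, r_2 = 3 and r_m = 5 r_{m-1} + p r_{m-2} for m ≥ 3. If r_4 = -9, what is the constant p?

-3

r_3 = 15 + 5p
r_4 = 75 + 28p
So 75 + 28p = -9, giving p = -3.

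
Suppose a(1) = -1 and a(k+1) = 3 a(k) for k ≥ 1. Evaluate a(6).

-243

a(2) = 3*(-1) = -3
a(3) = 3*(-3) = -9
a(4) = 3*(-9) = -27
a(5) = 3*(-27) = -81
a(6) = 3*(-81) = -243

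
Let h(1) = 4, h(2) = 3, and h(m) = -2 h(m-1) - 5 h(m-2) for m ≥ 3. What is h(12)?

-35123

h(3) = -2(3) - 5(4) = -26
h(4) = -2(-26) - 5(3) = 37
h(5) = -2(37) - 5(-26) = 56
h(6) = -2(56) - 5(37) = -297
h(7) = -2(-297) - 5(56) = 314
h(8) = -2(314) - 5(-297) = 857
h(9) = -2(857) - 5(314) = -3284
h(10) = -2(-3284) - 5(857) = 2283
h(11) = -2(2283) - 5(-3284) = 11854
h(12) = -2(11854) - 5(2283) = -35123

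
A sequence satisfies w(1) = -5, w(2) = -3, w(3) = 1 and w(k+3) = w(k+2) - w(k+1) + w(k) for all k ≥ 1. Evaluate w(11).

w(4) = 1 - (-3) + (-5) = -1
w(5) = (-1) - 1 + (-3) = -5
w(6) = (-5) - (-1) + 1 = -3
w(7) = (-3) - (-5) + (-1) = 1
w(8) = 1 - (-3) + (-5) = -1
w(9) = (-1) - 1 + (-3) = -5
w(10) = (-5) - (-1) + 1 = -3
w(11) = (-3) - (-5) + (-1) = 1

1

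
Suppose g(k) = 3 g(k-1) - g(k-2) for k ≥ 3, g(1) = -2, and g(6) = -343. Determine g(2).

-7

Let g(2) = z.
g(3) = 2 + 3z
g(4) = 6 + 8z
g(5) = 16 + 21z
g(6) = 42 + 55z
So 42 + 55z = -343, giving z = -7.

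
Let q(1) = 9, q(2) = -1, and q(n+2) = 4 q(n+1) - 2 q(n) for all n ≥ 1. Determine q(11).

q(3) = 4·(-1) - 2·9 = -22
q(4) = 4·(-22) - 2·(-1) = -86
q(5) = 4·(-86) - 2·(-22) = -300
q(6) = 4·(-300) - 2·(-86) = -1028
q(7) = 4·(-1028) - 2·(-300) = -3512
q(8) = 4·(-3512) - 2·(-1028) = -11992
q(9) = 4·(-11992) - 2·(-3512) = -40944
q(10) = 4·(-40944) - 2·(-11992) = -139792
q(11) = 4·(-139792) - 2·(-40944) = -477280

-477280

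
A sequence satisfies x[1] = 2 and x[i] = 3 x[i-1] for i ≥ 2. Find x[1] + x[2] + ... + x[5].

242

x[2] = 3(2) = 6
x[3] = 3(6) = 18
x[4] = 3(18) = 54
x[5] = 3(54) = 162
Sum = 2 + 6 + 18 + 54 + 162 = 242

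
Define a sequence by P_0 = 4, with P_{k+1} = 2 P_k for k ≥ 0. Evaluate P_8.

1024

P_1 = 2·4 = 8
P_2 = 2·8 = 16
P_3 = 2·16 = 32
P_4 = 2·32 = 64
P_5 = 2·64 = 128
P_6 = 2·128 = 256
P_7 = 2·256 = 512
P_8 = 2·512 = 1024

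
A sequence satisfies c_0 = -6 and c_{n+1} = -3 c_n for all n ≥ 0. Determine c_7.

13122

c_1 = -3·(-6) = 18
c_2 = -3·18 = -54
c_3 = -3·(-54) = 162
c_4 = -3·162 = -486
c_5 = -3·(-486) = 1458
c_6 = -3·1458 = -4374
c_7 = -3·(-4374) = 13122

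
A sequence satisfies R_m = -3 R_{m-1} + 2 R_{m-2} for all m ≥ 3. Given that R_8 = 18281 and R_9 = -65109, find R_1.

-6

Rearranging, R_{m-2} = (R_m + 3 R_{m-1}) / 2.
R_7 = (-65109 + 3*18281) / 2 = -10266/2 = -5133
R_6 = (18281 + 3*(-5133)) / 2 = 2882/2 = 1441
R_5 = (-5133 + 3*1441) / 2 = -810/2 = -405
R_4 = (1441 + 3*(-405)) / 2 = 226/2 = 113
R_3 = (-405 + 3*113) / 2 = -66/2 = -33
R_2 = (113 + 3*(-33)) / 2 = 14/2 = 7
R_1 = (-33 + 3*7) / 2 = -12/2 = -6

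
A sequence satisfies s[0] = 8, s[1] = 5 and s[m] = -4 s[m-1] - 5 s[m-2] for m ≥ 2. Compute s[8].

2840

s[2] = -4·5 - 5·8 = -60
s[3] = -4·(-60) - 5·5 = 215
s[4] = -4·215 - 5·(-60) = -560
s[5] = -4·(-560) - 5·215 = 1165
s[6] = -4·1165 - 5·(-560) = -1860
s[7] = -4·(-1860) - 5·1165 = 1615
s[8] = -4·1615 - 5·(-1860) = 2840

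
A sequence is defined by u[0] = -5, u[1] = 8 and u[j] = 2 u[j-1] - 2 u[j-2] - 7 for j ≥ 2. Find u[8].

25

u[2] = 2*8 - 2*(-5) - 7 = 19
u[3] = 2*19 - 2*8 - 7 = 15
u[4] = 2*15 - 2*19 - 7 = -15
u[5] = 2*(-15) - 2*15 - 7 = -67
u[6] = 2*(-67) - 2*(-15) - 7 = -111
u[7] = 2*(-111) - 2*(-67) - 7 = -95
u[8] = 2*(-95) - 2*(-111) - 7 = 25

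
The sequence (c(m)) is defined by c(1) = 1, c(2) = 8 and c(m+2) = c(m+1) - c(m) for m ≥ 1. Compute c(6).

c(3) = 8 - 1 = 7
c(4) = 7 - 8 = -1
c(5) = (-1) - 7 = -8
c(6) = (-8) - (-1) = -7

-7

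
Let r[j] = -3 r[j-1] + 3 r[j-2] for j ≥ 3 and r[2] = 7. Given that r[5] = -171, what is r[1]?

4

Let r[1] = v.
r[3] = -21 + 3v
r[4] = 84 - 9v
r[5] = -315 + 36v
So -315 + 36v = -171, giving v = 4.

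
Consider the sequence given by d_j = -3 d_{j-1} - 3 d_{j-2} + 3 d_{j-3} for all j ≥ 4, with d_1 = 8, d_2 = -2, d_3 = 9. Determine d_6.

144

d_4 = -3(9) - 3(-2) + 3(8) = 3
d_5 = -3(3) - 3(9) + 3(-2) = -42
d_6 = -3(-42) - 3(3) + 3(9) = 144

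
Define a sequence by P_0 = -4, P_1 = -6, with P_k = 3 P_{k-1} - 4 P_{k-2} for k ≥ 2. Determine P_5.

114

P_2 = 3(-6) - 4(-4) = -2
P_3 = 3(-2) - 4(-6) = 18
P_4 = 3(18) - 4(-2) = 62
P_5 = 3(62) - 4(18) = 114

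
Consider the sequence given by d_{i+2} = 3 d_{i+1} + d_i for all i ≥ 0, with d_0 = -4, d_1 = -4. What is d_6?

d_2 = 3(-4) + (-4) = -16
d_3 = 3(-16) + (-4) = -52
d_4 = 3(-52) + (-16) = -172
d_5 = 3(-172) + (-52) = -568
d_6 = 3(-568) + (-172) = -1876

-1876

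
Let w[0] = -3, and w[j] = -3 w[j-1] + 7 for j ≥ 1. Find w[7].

w[1] = -3·(-3) + 7 = 16
w[2] = -3·16 + 7 = -41
w[3] = -3·(-41) + 7 = 130
w[4] = -3·130 + 7 = -383
w[5] = -3·(-383) + 7 = 1156
w[6] = -3·1156 + 7 = -3461
w[7] = -3·(-3461) + 7 = 10390

10390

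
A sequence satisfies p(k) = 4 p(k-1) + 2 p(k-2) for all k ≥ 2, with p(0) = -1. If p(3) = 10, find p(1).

1

Let p(1) = z.
p(2) = -2 + 4z
p(3) = -8 + 18z
So -8 + 18z = 10, giving z = 1.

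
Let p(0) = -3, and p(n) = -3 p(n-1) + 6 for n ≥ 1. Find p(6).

-3279

p(1) = -3·(-3) + 6 = 15
p(2) = -3·15 + 6 = -39
p(3) = -3·(-39) + 6 = 123
p(4) = -3·123 + 6 = -363
p(5) = -3·(-363) + 6 = 1095
p(6) = -3·1095 + 6 = -3279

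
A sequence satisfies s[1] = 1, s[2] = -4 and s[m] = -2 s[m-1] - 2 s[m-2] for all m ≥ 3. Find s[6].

16

s[3] = -2(-4) - 2(1) = 6
s[4] = -2(6) - 2(-4) = -4
s[5] = -2(-4) - 2(6) = -4
s[6] = -2(-4) - 2(-4) = 16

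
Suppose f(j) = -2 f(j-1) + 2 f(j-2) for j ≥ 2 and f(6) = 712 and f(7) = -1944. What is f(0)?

Rearranging, f(j-2) = (f(j) + 2 f(j-1)) / 2.
f(5) = (-1944 + 2(712)) / 2 = -520/2 = -260
f(4) = (712 + 2(-260)) / 2 = 192/2 = 96
f(3) = (-260 + 2(96)) / 2 = -68/2 = -34
f(2) = (96 + 2(-34)) / 2 = 28/2 = 14
f(1) = (-34 + 2(14)) / 2 = -6/2 = -3
f(0) = (14 + 2(-3)) / 2 = 8/2 = 4

4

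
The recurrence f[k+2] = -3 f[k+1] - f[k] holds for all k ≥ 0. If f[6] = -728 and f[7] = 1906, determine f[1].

2

Rearranging, f[k-2] = -(f[k] + 3 f[k-1]).
f[5] = -(1906 + 3·(-728)) = 278
f[4] = -(-728 + 3·278) = -106
f[3] = -(278 + 3·(-106)) = 40
f[2] = -(-106 + 3·40) = -14
f[1] = -(40 + 3·(-14)) = 2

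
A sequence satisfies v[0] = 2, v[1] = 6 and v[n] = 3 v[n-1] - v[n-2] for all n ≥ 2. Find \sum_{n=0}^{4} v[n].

176

v[2] = 3·6 - 2 = 16
v[3] = 3·16 - 6 = 42
v[4] = 3·42 - 16 = 110
Sum = 2 + 6 + 16 + 42 + 110 = 176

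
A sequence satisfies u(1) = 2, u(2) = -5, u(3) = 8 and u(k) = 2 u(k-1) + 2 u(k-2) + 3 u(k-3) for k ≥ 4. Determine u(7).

u(4) = 2*8 + 2*(-5) + 3*2 = 12
u(5) = 2*12 + 2*8 + 3*(-5) = 25
u(6) = 2*25 + 2*12 + 3*8 = 98
u(7) = 2*98 + 2*25 + 3*12 = 282

282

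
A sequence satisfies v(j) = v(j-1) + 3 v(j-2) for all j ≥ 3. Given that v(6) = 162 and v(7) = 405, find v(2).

3

Rearranging, v(j-2) = (v(j) - v(j-1)) / 3.
v(5) = (405 - 162) / 3 = 243/3 = 81
v(4) = (162 - 81) / 3 = 81/3 = 27
v(3) = (81 - 27) / 3 = 54/3 = 18
v(2) = (27 - 18) / 3 = 9/3 = 3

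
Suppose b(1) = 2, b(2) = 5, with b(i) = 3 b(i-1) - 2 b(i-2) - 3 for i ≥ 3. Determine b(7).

b(3) = 3(5) - 2(2) - 3 = 8
b(4) = 3(8) - 2(5) - 3 = 11
b(5) = 3(11) - 2(8) - 3 = 14
b(6) = 3(14) - 2(11) - 3 = 17
b(7) = 3(17) - 2(14) - 3 = 20

20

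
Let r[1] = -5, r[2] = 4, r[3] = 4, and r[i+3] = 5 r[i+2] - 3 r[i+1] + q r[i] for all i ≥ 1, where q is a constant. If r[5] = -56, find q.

4

r[4] = 8 - 5q
r[5] = 28 - 21q
So 28 - 21q = -56, giving q = 4.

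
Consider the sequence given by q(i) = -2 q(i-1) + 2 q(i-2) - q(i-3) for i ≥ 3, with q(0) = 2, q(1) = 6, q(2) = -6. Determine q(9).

11206

q(3) = -2(-6) + 2(6) - 2 = 22
q(4) = -2(22) + 2(-6) - 6 = -62
q(5) = -2(-62) + 2(22) - (-6) = 174
q(6) = -2(174) + 2(-62) - 22 = -494
q(7) = -2(-494) + 2(174) - (-62) = 1398
q(8) = -2(1398) + 2(-494) - 174 = -3958
q(9) = -2(-3958) + 2(1398) - (-494) = 11206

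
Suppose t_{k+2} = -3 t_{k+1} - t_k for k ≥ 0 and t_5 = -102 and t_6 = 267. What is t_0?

3

Rearranging, t_{k-2} = -(t_k + 3 t_{k-1}).
t_4 = -(267 + 3·(-102)) = 39
t_3 = -(-102 + 3·39) = -15
t_2 = -(39 + 3·(-15)) = 6
t_1 = -(-15 + 3·6) = -3
t_0 = -(6 + 3·(-3)) = 3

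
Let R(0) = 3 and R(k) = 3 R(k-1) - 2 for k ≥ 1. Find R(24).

564859072963

The fixed point is -2/(1 - 3) = 1, so R(k) - 1 = 3(R(k-1) - 1).
Hence R(k) = 2·3^k + 1.
R(24) = 2·3^{24} + 1 = 2·282429536481 + 1 = 564859072963.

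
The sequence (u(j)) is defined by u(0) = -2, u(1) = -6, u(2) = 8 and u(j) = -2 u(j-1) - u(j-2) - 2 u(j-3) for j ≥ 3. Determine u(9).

u(3) = -2*8 - (-6) - 2*(-2) = -6
u(4) = -2*(-6) - 8 - 2*(-6) = 16
u(5) = -2*16 - (-6) - 2*8 = -42
u(6) = -2*(-42) - 16 - 2*(-6) = 80
u(7) = -2*80 - (-42) - 2*16 = -150
u(8) = -2*(-150) - 80 - 2*(-42) = 304
u(9) = -2*304 - (-150) - 2*80 = -618

-618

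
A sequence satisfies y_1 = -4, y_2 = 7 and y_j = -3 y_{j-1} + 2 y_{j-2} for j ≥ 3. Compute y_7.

-4577

y_3 = -3(7) + 2(-4) = -29
y_4 = -3(-29) + 2(7) = 101
y_5 = -3(101) + 2(-29) = -361
y_6 = -3(-361) + 2(101) = 1285
y_7 = -3(1285) + 2(-361) = -4577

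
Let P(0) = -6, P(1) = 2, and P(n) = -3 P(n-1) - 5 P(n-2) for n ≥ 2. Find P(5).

32

P(2) = -3·2 - 5·(-6) = 24
P(3) = -3·24 - 5·2 = -82
P(4) = -3·(-82) - 5·24 = 126
P(5) = -3·126 - 5·(-82) = 32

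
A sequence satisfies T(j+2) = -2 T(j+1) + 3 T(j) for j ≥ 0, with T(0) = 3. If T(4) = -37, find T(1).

Let T(1) = v.
T(2) = 9 - 2v
T(3) = -18 + 7v
T(4) = 63 - 20v
So 63 - 20v = -37, giving v = 5.

5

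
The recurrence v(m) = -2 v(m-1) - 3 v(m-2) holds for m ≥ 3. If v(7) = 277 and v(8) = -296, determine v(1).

9

Rearranging, v(m-2) = (v(m) + 2 v(m-1)) / -3.
v(6) = (-296 + 2*277) / -3 = 258/-3 = -86
v(5) = (277 + 2*(-86)) / -3 = 105/-3 = -35
v(4) = (-86 + 2*(-35)) / -3 = -156/-3 = 52
v(3) = (-35 + 2*52) / -3 = 69/-3 = -23
v(2) = (52 + 2*(-23)) / -3 = 6/-3 = -2
v(1) = (-23 + 2*(-2)) / -3 = -27/-3 = 9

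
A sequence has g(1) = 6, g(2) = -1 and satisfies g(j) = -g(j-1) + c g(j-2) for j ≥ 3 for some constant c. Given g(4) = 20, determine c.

g(3) = 1 + 6c
g(4) = -1 - 7c
So -1 - 7c = 20, giving c = -3.

-3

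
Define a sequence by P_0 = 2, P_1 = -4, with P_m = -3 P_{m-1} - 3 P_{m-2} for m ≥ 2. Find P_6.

-54

P_2 = -3·(-4) - 3·2 = 6
P_3 = -3·6 - 3·(-4) = -6
P_4 = -3·(-6) - 3·6 = 0
P_5 = -3·0 - 3·(-6) = 18
P_6 = -3·18 - 3·0 = -54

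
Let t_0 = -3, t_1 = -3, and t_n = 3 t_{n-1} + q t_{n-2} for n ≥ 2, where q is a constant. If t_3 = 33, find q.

-5

t_2 = -9 - 3q
t_3 = -27 - 12q
So -27 - 12q = 33, giving q = -5.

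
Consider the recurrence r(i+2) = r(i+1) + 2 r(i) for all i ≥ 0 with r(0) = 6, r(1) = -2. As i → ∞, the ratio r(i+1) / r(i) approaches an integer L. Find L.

The characteristic equation is r^2 - r - 2 = 0, which factors as (r - 2)(r + 1) = 0.
So the roots are 2 and -1. Since |2| > |-1| and the coefficient of 2^i is non-zero, the ratio tends to 2.

2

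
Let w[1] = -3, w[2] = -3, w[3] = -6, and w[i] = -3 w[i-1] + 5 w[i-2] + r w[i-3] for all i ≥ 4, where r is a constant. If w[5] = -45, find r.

-1

w[4] = 3 - 3r
w[5] = -39 + 6r
So -39 + 6r = -45, giving r = -1.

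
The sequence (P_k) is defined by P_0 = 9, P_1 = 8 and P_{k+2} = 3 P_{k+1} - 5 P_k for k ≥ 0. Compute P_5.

P_2 = 3*8 - 5*9 = -21
P_3 = 3*(-21) - 5*8 = -103
P_4 = 3*(-103) - 5*(-21) = -204
P_5 = 3*(-204) - 5*(-103) = -97

-97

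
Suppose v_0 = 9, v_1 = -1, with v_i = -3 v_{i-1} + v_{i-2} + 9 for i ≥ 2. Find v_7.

-6913

v_2 = -3(-1) + 9 + 9 = 21
v_3 = -3(21) + (-1) + 9 = -55
v_4 = -3(-55) + 21 + 9 = 195
v_5 = -3(195) + (-55) + 9 = -631
v_6 = -3(-631) + 195 + 9 = 2097
v_7 = -3(2097) + (-631) + 9 = -6913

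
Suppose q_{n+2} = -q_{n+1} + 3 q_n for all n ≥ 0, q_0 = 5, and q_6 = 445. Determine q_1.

-4

Let q_1 = x.
q_2 = 15 - x
q_3 = -15 + 4x
q_4 = 60 - 7x
q_5 = -105 + 19x
q_6 = 285 - 40x
So 285 - 40x = 445, giving x = -4.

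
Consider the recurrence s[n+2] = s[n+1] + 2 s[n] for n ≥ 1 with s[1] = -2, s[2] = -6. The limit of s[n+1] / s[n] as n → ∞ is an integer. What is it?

2

The characteristic equation is r^2 - r - 2 = 0, which factors as (r - 2)(r + 1) = 0.
So the roots are 2 and -1. Since |2| > |-1| and the coefficient of 2^n is non-zero, the ratio tends to 2.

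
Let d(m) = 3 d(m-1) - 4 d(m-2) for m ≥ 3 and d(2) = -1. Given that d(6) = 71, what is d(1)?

-5

Let d(1) = y.
d(3) = -3 - 4y
d(4) = -5 - 12y
d(5) = -3 - 20y
d(6) = 11 - 12y
So 11 - 12y = 71, giving y = -5.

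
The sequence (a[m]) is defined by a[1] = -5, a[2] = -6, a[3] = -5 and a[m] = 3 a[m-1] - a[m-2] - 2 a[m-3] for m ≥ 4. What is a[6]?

a[4] = 3(-5) - (-6) - 2(-5) = 1
a[5] = 3(1) - (-5) - 2(-6) = 20
a[6] = 3(20) - 1 - 2(-5) = 69

69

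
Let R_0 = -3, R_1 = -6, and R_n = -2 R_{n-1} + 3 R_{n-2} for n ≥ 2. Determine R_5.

-186

R_2 = -2·(-6) + 3·(-3) = 3
R_3 = -2·3 + 3·(-6) = -24
R_4 = -2·(-24) + 3·3 = 57
R_5 = -2·57 + 3·(-24) = -186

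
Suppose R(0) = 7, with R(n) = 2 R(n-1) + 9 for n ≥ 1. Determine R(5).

R(1) = 2·7 + 9 = 23
R(2) = 2·23 + 9 = 55
R(3) = 2·55 + 9 = 119
R(4) = 2·119 + 9 = 247
R(5) = 2·247 + 9 = 503

503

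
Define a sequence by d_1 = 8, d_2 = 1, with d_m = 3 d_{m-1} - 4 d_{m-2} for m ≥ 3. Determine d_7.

d_3 = 3(1) - 4(8) = -29
d_4 = 3(-29) - 4(1) = -91
d_5 = 3(-91) - 4(-29) = -157
d_6 = 3(-157) - 4(-91) = -107
d_7 = 3(-107) - 4(-157) = 307

307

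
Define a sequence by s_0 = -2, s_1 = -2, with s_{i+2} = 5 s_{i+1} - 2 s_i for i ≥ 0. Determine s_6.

-2454

s_2 = 5*(-2) - 2*(-2) = -6
s_3 = 5*(-6) - 2*(-2) = -26
s_4 = 5*(-26) - 2*(-6) = -118
s_5 = 5*(-118) - 2*(-26) = -538
s_6 = 5*(-538) - 2*(-118) = -2454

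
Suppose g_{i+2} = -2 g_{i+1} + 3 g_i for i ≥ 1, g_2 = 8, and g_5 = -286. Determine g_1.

-6

Let g_1 = z.
g_3 = -16 + 3z
g_4 = 56 - 6z
g_5 = -160 + 21z
So -160 + 21z = -286, giving z = -6.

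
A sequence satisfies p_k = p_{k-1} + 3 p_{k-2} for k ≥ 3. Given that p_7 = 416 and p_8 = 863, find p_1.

8

Rearranging, p_{k-2} = (p_k - p_{k-1}) / 3.
p_6 = (863 - 416) / 3 = 447/3 = 149
p_5 = (416 - 149) / 3 = 267/3 = 89
p_4 = (149 - 89) / 3 = 60/3 = 20
p_3 = (89 - 20) / 3 = 69/3 = 23
p_2 = (20 - 23) / 3 = -3/3 = -1
p_1 = (23 - (-1)) / 3 = 24/3 = 8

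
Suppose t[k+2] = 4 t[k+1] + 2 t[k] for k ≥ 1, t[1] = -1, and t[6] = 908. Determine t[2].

Let t[2] = z.
t[3] = -2 + 4z
t[4] = -8 + 18z
t[5] = -36 + 80z
t[6] = -160 + 356z
So -160 + 356z = 908, giving z = 3.

3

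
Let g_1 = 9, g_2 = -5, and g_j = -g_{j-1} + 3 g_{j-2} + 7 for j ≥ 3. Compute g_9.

g_3 = -(-5) + 3·9 + 7 = 39
g_4 = -39 + 3·(-5) + 7 = -47
g_5 = -(-47) + 3·39 + 7 = 171
g_6 = -171 + 3·(-47) + 7 = -305
g_7 = -(-305) + 3·171 + 7 = 825
g_8 = -825 + 3·(-305) + 7 = -1733
g_9 = -(-1733) + 3·825 + 7 = 4215

4215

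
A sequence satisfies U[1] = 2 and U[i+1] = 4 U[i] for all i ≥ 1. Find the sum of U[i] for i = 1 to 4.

U[2] = 4·2 = 8
U[3] = 4·8 = 32
U[4] = 4·32 = 128
Sum = 2 + 8 + 32 + 128 = 170

170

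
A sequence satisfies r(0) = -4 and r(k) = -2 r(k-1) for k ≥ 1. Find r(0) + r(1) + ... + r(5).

84

r(1) = -2(-4) = 8
r(2) = -2(8) = -16
r(3) = -2(-16) = 32
r(4) = -2(32) = -64
r(5) = -2(-64) = 128
Sum = (-4) + 8 + (-16) + 32 + (-64) + 128 = 84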